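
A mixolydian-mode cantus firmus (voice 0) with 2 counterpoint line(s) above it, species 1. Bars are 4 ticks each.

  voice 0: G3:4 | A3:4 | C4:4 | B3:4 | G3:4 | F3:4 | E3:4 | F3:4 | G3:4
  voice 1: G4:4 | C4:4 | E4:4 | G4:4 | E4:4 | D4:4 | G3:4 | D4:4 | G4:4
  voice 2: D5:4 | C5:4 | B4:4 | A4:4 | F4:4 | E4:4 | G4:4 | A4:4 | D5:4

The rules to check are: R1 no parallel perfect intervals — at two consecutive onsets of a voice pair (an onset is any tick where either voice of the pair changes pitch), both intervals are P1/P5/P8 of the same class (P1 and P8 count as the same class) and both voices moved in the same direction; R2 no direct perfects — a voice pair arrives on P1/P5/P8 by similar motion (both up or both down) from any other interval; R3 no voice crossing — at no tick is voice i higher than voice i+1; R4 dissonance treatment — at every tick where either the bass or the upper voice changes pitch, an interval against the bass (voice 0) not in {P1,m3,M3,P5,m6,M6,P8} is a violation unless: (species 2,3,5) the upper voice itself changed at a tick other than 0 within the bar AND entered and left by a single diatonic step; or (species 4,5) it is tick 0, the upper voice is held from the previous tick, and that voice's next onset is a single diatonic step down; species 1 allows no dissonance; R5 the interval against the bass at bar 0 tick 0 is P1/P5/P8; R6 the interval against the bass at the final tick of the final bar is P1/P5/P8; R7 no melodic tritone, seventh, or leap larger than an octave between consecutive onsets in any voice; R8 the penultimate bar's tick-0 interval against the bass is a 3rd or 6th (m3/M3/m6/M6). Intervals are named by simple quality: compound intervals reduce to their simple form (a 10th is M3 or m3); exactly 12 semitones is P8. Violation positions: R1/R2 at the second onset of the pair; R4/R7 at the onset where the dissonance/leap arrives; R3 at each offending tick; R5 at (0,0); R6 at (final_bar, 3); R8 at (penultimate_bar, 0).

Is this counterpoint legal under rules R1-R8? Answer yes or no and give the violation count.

bar 0: v0=G3 v1=G4 v2=D5 (P5)
bar 1: v0=A3 v1=C4 v2=C5 (m3)
bar 2: v0=C4 v1=E4 v2=B4 (M7)
bar 3: v0=B3 v1=G4 v2=A4 (m7)
bar 4: v0=G3 v1=E4 v2=F4 (m7)
bar 5: v0=F3 v1=D4 v2=E4 (M7)
bar 6: v0=E3 v1=G3 v2=G4 (m3)
bar 7: v0=F3 v1=D4 v2=A4 (M3)
bar 8: v0=G3 v1=G4 v2=D5 (P5)
  R2 @ bar1.0: G4/D5 P5 -> C4/C5 P8 similar
  R4 @ bar2.0: C4/B4 M7 untreated
  R4 @ bar3.0: B3/A4 m7 untreated
  R4 @ bar4.0: G3/F4 m7 untreated
  R4 @ bar5.0: F3/E4 M7 untreated
  R2 @ bar7.0: G3/G4 P8 -> D4/A4 P5 similar
  R1 @ bar8.0: D4/A4 P5 -> G4/D5 P5 similar
  R2 @ bar8.0: F3/D4 M6 -> G3/G4 P8 similar
  R2 @ bar8.0: F3/A4 M3 -> G3/D5 P5 similar

No (9 violations)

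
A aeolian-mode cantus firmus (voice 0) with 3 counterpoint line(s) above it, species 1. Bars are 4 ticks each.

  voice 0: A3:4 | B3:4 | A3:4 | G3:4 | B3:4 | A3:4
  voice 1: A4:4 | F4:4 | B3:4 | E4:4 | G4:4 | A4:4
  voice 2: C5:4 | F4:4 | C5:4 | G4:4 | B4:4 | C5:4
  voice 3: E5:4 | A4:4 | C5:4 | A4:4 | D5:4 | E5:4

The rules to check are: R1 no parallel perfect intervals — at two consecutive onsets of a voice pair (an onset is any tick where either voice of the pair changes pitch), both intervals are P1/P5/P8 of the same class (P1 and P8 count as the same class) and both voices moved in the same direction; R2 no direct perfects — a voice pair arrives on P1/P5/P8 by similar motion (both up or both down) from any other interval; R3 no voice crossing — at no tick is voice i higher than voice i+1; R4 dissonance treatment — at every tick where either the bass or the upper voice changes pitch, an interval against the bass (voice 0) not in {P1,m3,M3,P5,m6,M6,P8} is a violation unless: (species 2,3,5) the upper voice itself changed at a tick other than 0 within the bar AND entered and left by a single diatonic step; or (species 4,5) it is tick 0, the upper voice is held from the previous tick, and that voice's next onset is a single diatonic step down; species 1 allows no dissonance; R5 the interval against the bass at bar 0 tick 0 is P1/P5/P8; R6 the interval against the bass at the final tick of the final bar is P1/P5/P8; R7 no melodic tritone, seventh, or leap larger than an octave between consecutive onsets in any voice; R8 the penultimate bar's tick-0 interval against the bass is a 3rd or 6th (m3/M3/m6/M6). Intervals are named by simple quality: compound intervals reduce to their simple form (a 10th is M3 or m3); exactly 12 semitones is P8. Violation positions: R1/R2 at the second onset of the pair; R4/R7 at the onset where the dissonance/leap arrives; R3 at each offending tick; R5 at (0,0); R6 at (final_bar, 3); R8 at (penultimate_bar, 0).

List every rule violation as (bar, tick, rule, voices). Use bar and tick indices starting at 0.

(0, 0, R5, (0, 2))
(1, 0, R2, (1, 2))
(1, 0, R4, (0, 1))
(1, 0, R4, (0, 2))
(1, 0, R4, (0, 3))
(2, 0, R2, (2, 3))
(2, 0, R4, (0, 1))
(2, 0, R7, (1,))
(3, 0, R2, (0, 2))
(3, 0, R4, (0, 3))
(4, 0, R1, (0, 2))
(4, 0, R2, (1, 3))
(4, 0, R8, (0, 2))
(5, 0, R1, (1, 3))
(5, 3, R6, (0, 2))

bar 0: v0=A3 v1=A4 v2=C5 v3=E5 downbeat P5
bar 1: v0=B3 v1=F4 v2=F4 v3=A4 downbeat m7
bar 2: v0=A3 v1=B3 v2=C5 v3=C5 downbeat m3
bar 3: v0=G3 v1=E4 v2=G4 v3=A4 downbeat M2
bar 4: v0=B3 v1=G4 v2=B4 v3=D5 downbeat m3
bar 5: v0=A3 v1=A4 v2=C5 v3=E5 downbeat P5
  -> R5 @ bar 0 tick 0 v(0, 2): opens on m3
  -> R2 @ bar 1 tick 0 v(1, 2): A4/C5 m3 -> F4/F4 P1 similar
  -> R4 @ bar 1 tick 0 v(0, 1): B3/F4 TT untreated
  -> R4 @ bar 1 tick 0 v(0, 2): B3/F4 TT untreated
  -> R4 @ bar 1 tick 0 v(0, 3): B3/A4 m7 untreated
  -> R2 @ bar 2 tick 0 v(2, 3): F4/A4 M3 -> C5/C5 P1 similar
  -> R4 @ bar 2 tick 0 v(0, 1): A3/B3 M2 untreated
  -> R7 @ bar 2 tick 0 v(1,): F4->B3 leap 6st
  -> R2 @ bar 3 tick 0 v(0, 2): A3/C5 m3 -> G3/G4 P8 similar
  -> R4 @ bar 3 tick 0 v(0, 3): G3/A4 M2 untreated
  -> R1 @ bar 4 tick 0 v(0, 2): G3/G4 P8 -> B3/B4 P8 similar
  -> R2 @ bar 4 tick 0 v(1, 3): E4/A4 P4 -> G4/D5 P5 similar
  -> R8 @ bar 4 tick 0 v(0, 2): penult P8 not 3rd/6th
  -> R1 @ bar 5 tick 0 v(1, 3): G4/D5 P5 -> A4/E5 P5 similar
  -> R6 @ bar 5 tick 3 v(0, 2): closes on m3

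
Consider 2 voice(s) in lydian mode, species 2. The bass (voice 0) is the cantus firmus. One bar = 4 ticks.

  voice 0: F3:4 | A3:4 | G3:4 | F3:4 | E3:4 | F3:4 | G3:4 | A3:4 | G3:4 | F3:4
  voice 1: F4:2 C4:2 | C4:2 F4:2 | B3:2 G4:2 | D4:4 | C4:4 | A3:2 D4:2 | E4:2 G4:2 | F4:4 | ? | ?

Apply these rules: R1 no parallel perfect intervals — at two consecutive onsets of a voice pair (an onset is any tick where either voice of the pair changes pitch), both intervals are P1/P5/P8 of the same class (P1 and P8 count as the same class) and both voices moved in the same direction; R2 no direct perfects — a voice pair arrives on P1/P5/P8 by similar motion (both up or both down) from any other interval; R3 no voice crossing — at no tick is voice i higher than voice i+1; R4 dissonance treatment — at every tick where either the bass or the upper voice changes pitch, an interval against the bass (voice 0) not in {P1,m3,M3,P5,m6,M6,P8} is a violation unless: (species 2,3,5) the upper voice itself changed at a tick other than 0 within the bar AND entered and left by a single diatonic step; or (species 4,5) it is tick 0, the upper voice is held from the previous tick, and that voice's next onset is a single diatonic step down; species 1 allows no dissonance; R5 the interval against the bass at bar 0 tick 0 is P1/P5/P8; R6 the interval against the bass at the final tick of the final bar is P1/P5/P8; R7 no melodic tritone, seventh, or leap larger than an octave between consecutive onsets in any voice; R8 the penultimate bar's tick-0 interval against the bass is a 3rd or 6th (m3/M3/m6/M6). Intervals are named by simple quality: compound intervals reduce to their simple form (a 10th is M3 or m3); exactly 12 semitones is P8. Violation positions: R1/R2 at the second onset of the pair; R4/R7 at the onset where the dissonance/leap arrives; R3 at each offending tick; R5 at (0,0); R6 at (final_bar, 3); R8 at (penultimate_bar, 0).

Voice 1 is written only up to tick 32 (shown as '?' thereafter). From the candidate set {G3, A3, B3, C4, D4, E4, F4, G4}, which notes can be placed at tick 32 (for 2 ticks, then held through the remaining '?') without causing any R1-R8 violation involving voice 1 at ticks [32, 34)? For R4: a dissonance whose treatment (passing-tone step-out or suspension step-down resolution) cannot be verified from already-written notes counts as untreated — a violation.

{E4}

G3: violates R2,R7,R8
A3: violates R4,R8
B3: violates R7
C4: violates R4,R8
D4: violates R2,R8
E4: legal
F4: violates R4,R8
G4: violates R8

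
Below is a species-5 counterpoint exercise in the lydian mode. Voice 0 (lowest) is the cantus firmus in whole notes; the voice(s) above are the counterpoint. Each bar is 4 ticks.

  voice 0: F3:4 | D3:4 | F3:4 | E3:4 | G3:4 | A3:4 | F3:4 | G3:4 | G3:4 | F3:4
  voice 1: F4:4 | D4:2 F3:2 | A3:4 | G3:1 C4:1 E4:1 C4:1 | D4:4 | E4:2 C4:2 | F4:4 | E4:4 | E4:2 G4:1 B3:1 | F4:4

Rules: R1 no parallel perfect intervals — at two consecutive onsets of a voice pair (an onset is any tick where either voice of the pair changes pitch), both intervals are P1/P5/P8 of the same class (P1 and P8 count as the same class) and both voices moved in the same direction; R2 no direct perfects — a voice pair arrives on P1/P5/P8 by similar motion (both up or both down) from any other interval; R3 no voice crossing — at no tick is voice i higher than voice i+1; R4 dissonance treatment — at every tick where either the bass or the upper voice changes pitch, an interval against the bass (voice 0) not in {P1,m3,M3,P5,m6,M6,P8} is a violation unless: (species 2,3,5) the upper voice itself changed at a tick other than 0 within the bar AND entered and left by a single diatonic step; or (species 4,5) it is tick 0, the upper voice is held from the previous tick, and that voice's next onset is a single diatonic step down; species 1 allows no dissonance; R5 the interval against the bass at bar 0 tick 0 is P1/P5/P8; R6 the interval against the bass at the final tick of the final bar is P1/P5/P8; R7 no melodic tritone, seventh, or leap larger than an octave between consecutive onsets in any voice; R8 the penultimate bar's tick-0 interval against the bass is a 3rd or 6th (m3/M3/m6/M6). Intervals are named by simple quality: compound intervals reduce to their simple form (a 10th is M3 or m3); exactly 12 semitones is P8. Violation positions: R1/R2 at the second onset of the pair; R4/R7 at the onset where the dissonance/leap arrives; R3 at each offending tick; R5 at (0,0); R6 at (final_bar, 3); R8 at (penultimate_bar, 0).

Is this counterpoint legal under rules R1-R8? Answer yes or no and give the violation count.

No (4 violations)

bar 0: v0=F3 v1=F4 (P8)
bar 1: v0=D3 v1=D4 (P8)
bar 2: v0=F3 v1=A3 (M3)
bar 3: v0=E3 v1=G3 (m3)
bar 4: v0=G3 v1=D4 (P5)
bar 5: v0=A3 v1=E4 (P5)
bar 6: v0=F3 v1=F4 (P8)
bar 7: v0=G3 v1=E4 (M6)
bar 8: v0=G3 v1=E4 (M6)
bar 9: v0=F3 v1=F4 (P8)
  R1 @ bar1.0: F3/F4 P8 -> D3/D4 P8 similar
  R2 @ bar4.0: E3/C4 m6 -> G3/D4 P5 similar
  R1 @ bar5.0: G3/D4 P5 -> A3/E4 P5 similar
  R7 @ bar9.0: B3->F4 leap 6st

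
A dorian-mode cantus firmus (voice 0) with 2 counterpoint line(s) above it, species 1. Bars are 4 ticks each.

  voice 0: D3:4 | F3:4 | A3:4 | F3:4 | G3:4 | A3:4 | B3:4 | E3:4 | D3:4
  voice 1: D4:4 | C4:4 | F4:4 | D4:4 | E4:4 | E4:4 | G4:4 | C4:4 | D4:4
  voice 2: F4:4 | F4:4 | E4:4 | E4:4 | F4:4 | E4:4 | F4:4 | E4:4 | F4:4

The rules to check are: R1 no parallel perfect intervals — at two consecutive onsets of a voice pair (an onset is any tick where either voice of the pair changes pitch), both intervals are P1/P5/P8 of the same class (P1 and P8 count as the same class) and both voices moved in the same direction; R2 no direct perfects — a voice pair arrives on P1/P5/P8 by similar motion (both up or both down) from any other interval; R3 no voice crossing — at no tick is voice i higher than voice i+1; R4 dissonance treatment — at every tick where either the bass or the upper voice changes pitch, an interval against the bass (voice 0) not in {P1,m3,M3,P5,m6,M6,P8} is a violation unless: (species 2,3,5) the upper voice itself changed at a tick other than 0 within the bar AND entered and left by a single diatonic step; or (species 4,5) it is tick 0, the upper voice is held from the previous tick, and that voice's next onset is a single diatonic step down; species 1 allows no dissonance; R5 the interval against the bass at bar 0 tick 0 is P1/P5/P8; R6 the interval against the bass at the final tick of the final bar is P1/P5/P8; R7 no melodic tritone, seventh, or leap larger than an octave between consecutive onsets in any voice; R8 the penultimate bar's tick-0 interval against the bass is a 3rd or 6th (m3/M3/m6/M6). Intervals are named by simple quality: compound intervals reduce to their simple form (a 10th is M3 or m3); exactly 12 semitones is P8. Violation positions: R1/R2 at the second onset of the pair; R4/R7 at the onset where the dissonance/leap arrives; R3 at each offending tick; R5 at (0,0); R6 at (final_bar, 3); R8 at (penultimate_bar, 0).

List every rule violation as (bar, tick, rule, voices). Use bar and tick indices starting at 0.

bar 0: v0=D3 v1=D4 v2=F4 downbeat m3
bar 1: v0=F3 v1=C4 v2=F4 downbeat P8
bar 2: v0=A3 v1=F4 v2=E4 downbeat P5
bar 3: v0=F3 v1=D4 v2=E4 downbeat M7
bar 4: v0=G3 v1=E4 v2=F4 downbeat m7
bar 5: v0=A3 v1=E4 v2=E4 downbeat P5
bar 6: v0=B3 v1=G4 v2=F4 downbeat TT
bar 7: v0=E3 v1=C4 v2=E4 downbeat P8
bar 8: v0=D3 v1=D4 v2=F4 downbeat m3
  -> R5 @ bar 0 tick 0 v(0, 2): opens on m3
  -> R3 @ bar 2 tick 0 v(1, 2): F4 above E4
  -> R3 @ bar 2 tick 1 v(1, 2): F4 above E4
  -> R3 @ bar 2 tick 2 v(1, 2): F4 above E4
  -> R3 @ bar 2 tick 3 v(1, 2): F4 above E4
  -> R4 @ bar 3 tick 0 v(0, 2): F3/E4 M7 untreated
  -> R4 @ bar 4 tick 0 v(0, 2): G3/F4 m7 untreated
  -> R3 @ bar 6 tick 0 v(1, 2): G4 above F4
  -> R4 @ bar 6 tick 0 v(0, 2): B3/F4 TT untreated
  -> R3 @ bar 6 tick 1 v(1, 2): G4 above F4
  -> R3 @ bar 6 tick 2 v(1, 2): G4 above F4
  -> R3 @ bar 6 tick 3 v(1, 2): G4 above F4
  -> R2 @ bar 7 tick 0 v(0, 2): B3/F4 TT -> E3/E4 P8 similar
  -> R8 @ bar 7 tick 0 v(0, 2): penult P8 not 3rd/6th
  -> R6 @ bar 8 tick 3 v(0, 2): closes on m3

(0, 0, R5, (0, 2))
(2, 0, R3, (1, 2))
(2, 1, R3, (1, 2))
(2, 2, R3, (1, 2))
(2, 3, R3, (1, 2))
(3, 0, R4, (0, 2))
(4, 0, R4, (0, 2))
(6, 0, R3, (1, 2))
(6, 0, R4, (0, 2))
(6, 1, R3, (1, 2))
(6, 2, R3, (1, 2))
(6, 3, R3, (1, 2))
(7, 0, R2, (0, 2))
(7, 0, R8, (0, 2))
(8, 3, R6, (0, 2))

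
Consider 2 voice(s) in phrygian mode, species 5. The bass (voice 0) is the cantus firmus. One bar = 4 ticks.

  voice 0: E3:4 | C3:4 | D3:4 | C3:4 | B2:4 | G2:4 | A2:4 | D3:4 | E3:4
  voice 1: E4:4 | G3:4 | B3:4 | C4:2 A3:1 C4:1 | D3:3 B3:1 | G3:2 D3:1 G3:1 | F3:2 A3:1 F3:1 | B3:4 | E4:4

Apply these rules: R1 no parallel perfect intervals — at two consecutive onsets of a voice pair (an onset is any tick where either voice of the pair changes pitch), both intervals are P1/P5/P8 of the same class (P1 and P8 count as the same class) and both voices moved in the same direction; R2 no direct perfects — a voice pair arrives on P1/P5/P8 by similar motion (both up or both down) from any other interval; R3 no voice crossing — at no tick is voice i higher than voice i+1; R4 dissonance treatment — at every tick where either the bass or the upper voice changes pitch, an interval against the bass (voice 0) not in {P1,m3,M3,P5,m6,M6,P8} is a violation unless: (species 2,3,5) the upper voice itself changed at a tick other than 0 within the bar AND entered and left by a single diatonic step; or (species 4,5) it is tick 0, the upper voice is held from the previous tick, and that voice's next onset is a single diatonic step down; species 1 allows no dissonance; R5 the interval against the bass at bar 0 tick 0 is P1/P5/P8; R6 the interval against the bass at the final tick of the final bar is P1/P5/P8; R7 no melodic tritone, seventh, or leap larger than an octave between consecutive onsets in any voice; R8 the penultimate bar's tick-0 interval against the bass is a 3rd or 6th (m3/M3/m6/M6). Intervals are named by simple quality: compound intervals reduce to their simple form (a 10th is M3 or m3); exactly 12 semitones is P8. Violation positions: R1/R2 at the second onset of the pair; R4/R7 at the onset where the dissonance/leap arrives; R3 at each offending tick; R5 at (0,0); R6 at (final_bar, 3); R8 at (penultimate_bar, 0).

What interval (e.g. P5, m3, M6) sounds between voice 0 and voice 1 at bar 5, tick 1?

P8

voice 0=G2 voice 1=G3 -> P8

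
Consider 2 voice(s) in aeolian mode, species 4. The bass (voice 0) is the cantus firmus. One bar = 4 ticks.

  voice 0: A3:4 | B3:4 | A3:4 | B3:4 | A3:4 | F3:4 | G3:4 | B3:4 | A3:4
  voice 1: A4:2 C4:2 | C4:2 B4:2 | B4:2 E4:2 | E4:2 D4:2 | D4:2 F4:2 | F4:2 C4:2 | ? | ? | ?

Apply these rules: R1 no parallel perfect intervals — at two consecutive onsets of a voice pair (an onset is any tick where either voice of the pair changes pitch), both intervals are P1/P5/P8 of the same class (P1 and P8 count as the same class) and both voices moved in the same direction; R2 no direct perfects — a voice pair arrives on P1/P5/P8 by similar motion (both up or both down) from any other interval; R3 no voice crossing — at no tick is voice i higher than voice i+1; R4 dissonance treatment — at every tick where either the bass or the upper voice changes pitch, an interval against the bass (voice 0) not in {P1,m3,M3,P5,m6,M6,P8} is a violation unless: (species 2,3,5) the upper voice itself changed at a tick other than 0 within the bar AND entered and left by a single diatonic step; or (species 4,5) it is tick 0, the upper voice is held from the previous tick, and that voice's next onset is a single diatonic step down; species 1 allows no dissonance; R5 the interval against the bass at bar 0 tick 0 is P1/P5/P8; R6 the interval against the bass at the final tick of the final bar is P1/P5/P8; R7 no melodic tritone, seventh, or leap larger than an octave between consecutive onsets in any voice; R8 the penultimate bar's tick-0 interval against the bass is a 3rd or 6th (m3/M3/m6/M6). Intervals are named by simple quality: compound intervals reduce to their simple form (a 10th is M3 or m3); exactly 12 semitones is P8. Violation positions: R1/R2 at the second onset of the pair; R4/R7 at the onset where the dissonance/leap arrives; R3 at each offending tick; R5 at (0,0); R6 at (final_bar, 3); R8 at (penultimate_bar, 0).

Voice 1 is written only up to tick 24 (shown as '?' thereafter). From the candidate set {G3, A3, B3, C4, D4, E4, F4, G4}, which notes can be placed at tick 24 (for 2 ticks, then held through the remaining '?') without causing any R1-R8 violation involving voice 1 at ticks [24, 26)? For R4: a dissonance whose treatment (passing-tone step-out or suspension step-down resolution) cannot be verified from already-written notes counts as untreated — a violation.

{B3, E4, G3}

G3: legal
A3: violates R4
B3: legal
C4: violates R4
D4: violates R1
E4: legal
F4: violates R4
G4: violates R2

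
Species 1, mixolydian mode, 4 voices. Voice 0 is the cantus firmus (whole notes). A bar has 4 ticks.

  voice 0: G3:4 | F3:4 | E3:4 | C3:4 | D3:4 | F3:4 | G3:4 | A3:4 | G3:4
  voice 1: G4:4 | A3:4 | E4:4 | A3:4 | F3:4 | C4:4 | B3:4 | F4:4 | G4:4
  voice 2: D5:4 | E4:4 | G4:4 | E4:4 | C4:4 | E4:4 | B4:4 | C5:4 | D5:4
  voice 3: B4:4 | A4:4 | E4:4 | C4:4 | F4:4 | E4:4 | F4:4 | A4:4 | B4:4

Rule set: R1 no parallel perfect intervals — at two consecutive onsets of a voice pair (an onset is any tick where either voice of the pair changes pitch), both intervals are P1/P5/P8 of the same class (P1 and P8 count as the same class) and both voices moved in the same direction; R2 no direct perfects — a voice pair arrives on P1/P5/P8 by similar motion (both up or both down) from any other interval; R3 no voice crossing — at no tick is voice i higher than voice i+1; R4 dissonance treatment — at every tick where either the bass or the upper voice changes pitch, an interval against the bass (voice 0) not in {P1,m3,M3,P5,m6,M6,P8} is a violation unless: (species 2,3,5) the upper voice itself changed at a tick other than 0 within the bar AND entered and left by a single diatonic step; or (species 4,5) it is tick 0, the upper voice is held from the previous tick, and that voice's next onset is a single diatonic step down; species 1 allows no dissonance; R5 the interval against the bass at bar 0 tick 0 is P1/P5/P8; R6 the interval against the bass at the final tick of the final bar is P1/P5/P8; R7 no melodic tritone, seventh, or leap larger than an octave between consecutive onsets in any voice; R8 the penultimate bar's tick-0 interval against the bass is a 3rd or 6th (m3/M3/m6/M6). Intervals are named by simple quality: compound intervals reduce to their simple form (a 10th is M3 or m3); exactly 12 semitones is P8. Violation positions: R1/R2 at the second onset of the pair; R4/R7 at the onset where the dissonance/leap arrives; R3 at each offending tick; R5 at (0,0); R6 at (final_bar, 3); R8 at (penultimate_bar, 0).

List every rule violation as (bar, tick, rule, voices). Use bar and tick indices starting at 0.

(0, 0, R3, (2, 3))
(0, 0, R5, (0, 3))
(0, 1, R3, (2, 3))
(0, 2, R3, (2, 3))
(0, 3, R3, (2, 3))
(1, 0, R1, (1, 2))
(1, 0, R2, (1, 3))
(1, 0, R4, (0, 2))
(1, 0, R7, (1,))
(1, 0, R7, (2,))
(2, 0, R2, (0, 3))
(2, 0, R3, (2, 3))
(2, 1, R3, (2, 3))
(2, 2, R3, (2, 3))
(2, 3, R3, (2, 3))
(3, 0, R1, (0, 3))
(3, 0, R2, (1, 2))
(3, 0, R3, (2, 3))
(3, 1, R3, (2, 3))
(3, 2, R3, (2, 3))
(3, 3, R3, (2, 3))
(4, 0, R1, (1, 2))
(4, 0, R4, (0, 2))
(5, 0, R2, (0, 1))
(5, 0, R4, (0, 2))
(5, 0, R4, (0, 3))
(6, 0, R3, (2, 3))
(6, 0, R4, (0, 3))
(6, 1, R3, (2, 3))
(6, 2, R3, (2, 3))
(6, 3, R3, (2, 3))
(7, 0, R2, (0, 3))
(7, 0, R2, (1, 2))
(7, 0, R3, (2, 3))
(7, 0, R7, (1,))
(7, 0, R8, (0, 3))
(7, 1, R3, (2, 3))
(7, 2, R3, (2, 3))
(7, 3, R3, (2, 3))
(8, 0, R1, (1, 2))
(8, 0, R3, (2, 3))
(8, 1, R3, (2, 3))
(8, 2, R3, (2, 3))
(8, 3, R3, (2, 3))
(8, 3, R6, (0, 3))

bar 0: v0=G3 v1=G4 v2=D5 v3=B4 downbeat M3
bar 1: v0=F3 v1=A3 v2=E4 v3=A4 downbeat M3
bar 2: v0=E3 v1=E4 v2=G4 v3=E4 downbeat P8
bar 3: v0=C3 v1=A3 v2=E4 v3=C4 downbeat P8
bar 4: v0=D3 v1=F3 v2=C4 v3=F4 downbeat m3
bar 5: v0=F3 v1=C4 v2=E4 v3=E4 downbeat M7
bar 6: v0=G3 v1=B3 v2=B4 v3=F4 downbeat m7
bar 7: v0=A3 v1=F4 v2=C5 v3=A4 downbeat P8
bar 8: v0=G3 v1=G4 v2=D5 v3=B4 downbeat M3
  -> R3 @ bar 0 tick 0 v(2, 3): D5 above B4
  -> R5 @ bar 0 tick 0 v(0, 3): opens on M3
  -> R3 @ bar 0 tick 1 v(2, 3): D5 above B4
  -> R3 @ bar 0 tick 2 v(2, 3): D5 above B4
  -> R3 @ bar 0 tick 3 v(2, 3): D5 above B4
  -> R1 @ bar 1 tick 0 v(1, 2): G4/D5 P5 -> A3/E4 P5 similar
  -> R2 @ bar 1 tick 0 v(1, 3): G4/B4 M3 -> A3/A4 P8 similar
  -> R4 @ bar 1 tick 0 v(0, 2): F3/E4 M7 untreated
  -> R7 @ bar 1 tick 0 v(1,): G4->A3 leap 10st
  -> R7 @ bar 1 tick 0 v(2,): D5->E4 leap 10st
  -> R2 @ bar 2 tick 0 v(0, 3): F3/A4 M3 -> E3/E4 P8 similar
  -> R3 @ bar 2 tick 0 v(2, 3): G4 above E4
  -> R3 @ bar 2 tick 1 v(2, 3): G4 above E4
  -> R3 @ bar 2 tick 2 v(2, 3): G4 above E4
  -> R3 @ bar 2 tick 3 v(2, 3): G4 above E4
  -> R1 @ bar 3 tick 0 v(0, 3): E3/E4 P8 -> C3/C4 P8 similar
  -> R2 @ bar 3 tick 0 v(1, 2): E4/G4 m3 -> A3/E4 P5 similar
  -> R3 @ bar 3 tick 0 v(2, 3): E4 above C4
  -> R3 @ bar 3 tick 1 v(2, 3): E4 above C4
  -> R3 @ bar 3 tick 2 v(2, 3): E4 above C4
  -> R3 @ bar 3 tick 3 v(2, 3): E4 above C4
  -> R1 @ bar 4 tick 0 v(1, 2): A3/E4 P5 -> F3/C4 P5 similar
  -> R4 @ bar 4 tick 0 v(0, 2): D3/C4 m7 untreated
  -> R2 @ bar 5 tick 0 v(0, 1): D3/F3 m3 -> F3/C4 P5 similar
  -> R4 @ bar 5 tick 0 v(0, 2): F3/E4 M7 untreated
  -> R4 @ bar 5 tick 0 v(0, 3): F3/E4 M7 untreated
  -> R3 @ bar 6 tick 0 v(2, 3): B4 above F4
  -> R4 @ bar 6 tick 0 v(0, 3): G3/F4 m7 untreated
  -> R3 @ bar 6 tick 1 v(2, 3): B4 above F4
  -> R3 @ bar 6 tick 2 v(2, 3): B4 above F4
  -> R3 @ bar 6 tick 3 v(2, 3): B4 above F4
  -> R2 @ bar 7 tick 0 v(0, 3): G3/F4 m7 -> A3/A4 P8 similar
  -> R2 @ bar 7 tick 0 v(1, 2): B3/B4 P8 -> F4/C5 P5 similar
  -> R3 @ bar 7 tick 0 v(2, 3): C5 above A4
  -> R7 @ bar 7 tick 0 v(1,): B3->F4 leap 6st
  -> R8 @ bar 7 tick 0 v(0, 3): penult P8 not 3rd/6th
  -> R3 @ bar 7 tick 1 v(2, 3): C5 above A4
  -> R3 @ bar 7 tick 2 v(2, 3): C5 above A4
  -> R3 @ bar 7 tick 3 v(2, 3): C5 above A4
  -> R1 @ bar 8 tick 0 v(1, 2): F4/C5 P5 -> G4/D5 P5 similar
  -> R3 @ bar 8 tick 0 v(2, 3): D5 above B4
  -> R3 @ bar 8 tick 1 v(2, 3): D5 above B4
  -> R3 @ bar 8 tick 2 v(2, 3): D5 above B4
  -> R3 @ bar 8 tick 3 v(2, 3): D5 above B4
  -> R6 @ bar 8 tick 3 v(0, 3): closes on M3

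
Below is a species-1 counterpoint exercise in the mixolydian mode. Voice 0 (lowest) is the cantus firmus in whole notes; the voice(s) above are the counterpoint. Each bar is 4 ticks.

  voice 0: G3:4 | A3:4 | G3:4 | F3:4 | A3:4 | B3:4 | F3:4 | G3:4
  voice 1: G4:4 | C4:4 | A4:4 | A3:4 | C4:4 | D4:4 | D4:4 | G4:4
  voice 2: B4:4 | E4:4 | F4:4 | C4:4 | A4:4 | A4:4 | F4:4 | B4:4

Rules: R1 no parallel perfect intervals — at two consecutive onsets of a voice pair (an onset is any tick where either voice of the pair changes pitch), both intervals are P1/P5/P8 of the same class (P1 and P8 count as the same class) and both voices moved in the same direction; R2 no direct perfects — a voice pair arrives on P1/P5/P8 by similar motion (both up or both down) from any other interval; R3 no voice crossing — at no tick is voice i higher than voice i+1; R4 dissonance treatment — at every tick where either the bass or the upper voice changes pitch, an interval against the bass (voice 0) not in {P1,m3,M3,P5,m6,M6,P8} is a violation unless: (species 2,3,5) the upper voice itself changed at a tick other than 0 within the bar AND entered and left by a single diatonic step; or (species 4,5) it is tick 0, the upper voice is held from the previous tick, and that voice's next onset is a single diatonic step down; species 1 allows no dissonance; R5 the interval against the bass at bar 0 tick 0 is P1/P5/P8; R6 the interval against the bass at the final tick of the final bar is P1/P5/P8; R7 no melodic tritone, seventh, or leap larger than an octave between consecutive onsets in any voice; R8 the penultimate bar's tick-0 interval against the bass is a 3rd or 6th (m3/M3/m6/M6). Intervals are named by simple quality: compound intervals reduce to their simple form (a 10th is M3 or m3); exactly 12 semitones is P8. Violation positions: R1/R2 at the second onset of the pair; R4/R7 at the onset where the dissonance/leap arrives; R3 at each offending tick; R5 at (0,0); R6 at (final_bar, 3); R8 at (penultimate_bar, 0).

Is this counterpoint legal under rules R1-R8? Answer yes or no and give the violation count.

No (16 violations)

bar 0: v0=G3 v1=G4 v2=B4 (M3)
bar 1: v0=A3 v1=C4 v2=E4 (P5)
bar 2: v0=G3 v1=A4 v2=F4 (m7)
bar 3: v0=F3 v1=A3 v2=C4 (P5)
bar 4: v0=A3 v1=C4 v2=A4 (P8)
bar 5: v0=B3 v1=D4 v2=A4 (m7)
bar 6: v0=F3 v1=D4 v2=F4 (P8)
bar 7: v0=G3 v1=G4 v2=B4 (M3)
  R5 @ bar0.0: opens on M3
  R3 @ bar2.0: A4 above F4
  R4 @ bar2.0: G3/A4 M2 untreated
  R4 @ bar2.0: G3/F4 m7 untreated
  R3 @ bar2.1: A4 above F4
  R3 @ bar2.2: A4 above F4
  R3 @ bar2.3: A4 above F4
  R2 @ bar3.0: G3/F4 m7 -> F3/C4 P5 similar
  R2 @ bar4.0: F3/C4 P5 -> A3/A4 P8 similar
  R4 @ bar5.0: B3/A4 m7 untreated
  R2 @ bar6.0: B3/A4 m7 -> F3/F4 P8 similar
  R7 @ bar6.0: B3->F3 leap 6st
  R8 @ bar6.0: penult P8 not 3rd/6th
  R2 @ bar7.0: F3/D4 M6 -> G3/G4 P8 similar
  R7 @ bar7.0: F4->B4 leap 6st
  R6 @ bar7.3: closes on M3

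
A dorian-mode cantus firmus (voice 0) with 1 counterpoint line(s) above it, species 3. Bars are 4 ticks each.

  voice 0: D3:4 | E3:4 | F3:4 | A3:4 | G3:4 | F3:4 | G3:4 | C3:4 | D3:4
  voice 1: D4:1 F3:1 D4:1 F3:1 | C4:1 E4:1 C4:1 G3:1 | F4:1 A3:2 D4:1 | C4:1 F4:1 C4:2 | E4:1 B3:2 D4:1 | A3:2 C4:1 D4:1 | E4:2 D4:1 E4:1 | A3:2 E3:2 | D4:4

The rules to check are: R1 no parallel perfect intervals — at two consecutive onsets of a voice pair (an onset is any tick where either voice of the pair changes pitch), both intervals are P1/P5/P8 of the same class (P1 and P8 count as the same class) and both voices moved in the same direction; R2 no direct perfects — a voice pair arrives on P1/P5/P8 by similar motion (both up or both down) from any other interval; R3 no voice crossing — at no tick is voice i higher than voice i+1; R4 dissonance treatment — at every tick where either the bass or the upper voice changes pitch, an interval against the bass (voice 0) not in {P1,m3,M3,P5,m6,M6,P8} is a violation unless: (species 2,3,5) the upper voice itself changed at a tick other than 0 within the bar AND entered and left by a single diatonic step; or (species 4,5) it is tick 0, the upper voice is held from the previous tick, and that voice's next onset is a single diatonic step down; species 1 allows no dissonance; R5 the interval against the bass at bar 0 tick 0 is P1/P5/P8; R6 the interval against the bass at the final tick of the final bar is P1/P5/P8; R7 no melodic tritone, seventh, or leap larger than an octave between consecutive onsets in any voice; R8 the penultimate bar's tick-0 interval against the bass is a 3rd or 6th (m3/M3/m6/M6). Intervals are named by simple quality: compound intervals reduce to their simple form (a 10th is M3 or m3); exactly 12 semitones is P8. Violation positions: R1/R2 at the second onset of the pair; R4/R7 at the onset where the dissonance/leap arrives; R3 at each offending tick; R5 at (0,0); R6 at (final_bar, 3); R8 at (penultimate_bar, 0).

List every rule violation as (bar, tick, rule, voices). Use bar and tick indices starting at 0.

bar 0: v0=D3 v1=D4 downbeat P8
bar 1: v0=E3 v1=C4 downbeat m6
bar 2: v0=F3 v1=F4 downbeat P8
bar 3: v0=A3 v1=C4 downbeat m3
bar 4: v0=G3 v1=E4 downbeat M6
bar 5: v0=F3 v1=A3 downbeat M3
bar 6: v0=G3 v1=E4 downbeat M6
bar 7: v0=C3 v1=A3 downbeat M6
bar 8: v0=D3 v1=D4 downbeat P8
  -> R2 @ bar 2 tick 0 v(0, 1): E3/G3 m3 -> F3/F4 P8 similar
  -> R7 @ bar 2 tick 0 v(1,): G3->F4 leap 10st
  -> R2 @ bar 8 tick 0 v(0, 1): C3/E3 M3 -> D3/D4 P8 similar
  -> R7 @ bar 8 tick 0 v(1,): E3->D4 leap 10st

(2, 0, R2, (0, 1))
(2, 0, R7, (1,))
(8, 0, R2, (0, 1))
(8, 0, R7, (1,))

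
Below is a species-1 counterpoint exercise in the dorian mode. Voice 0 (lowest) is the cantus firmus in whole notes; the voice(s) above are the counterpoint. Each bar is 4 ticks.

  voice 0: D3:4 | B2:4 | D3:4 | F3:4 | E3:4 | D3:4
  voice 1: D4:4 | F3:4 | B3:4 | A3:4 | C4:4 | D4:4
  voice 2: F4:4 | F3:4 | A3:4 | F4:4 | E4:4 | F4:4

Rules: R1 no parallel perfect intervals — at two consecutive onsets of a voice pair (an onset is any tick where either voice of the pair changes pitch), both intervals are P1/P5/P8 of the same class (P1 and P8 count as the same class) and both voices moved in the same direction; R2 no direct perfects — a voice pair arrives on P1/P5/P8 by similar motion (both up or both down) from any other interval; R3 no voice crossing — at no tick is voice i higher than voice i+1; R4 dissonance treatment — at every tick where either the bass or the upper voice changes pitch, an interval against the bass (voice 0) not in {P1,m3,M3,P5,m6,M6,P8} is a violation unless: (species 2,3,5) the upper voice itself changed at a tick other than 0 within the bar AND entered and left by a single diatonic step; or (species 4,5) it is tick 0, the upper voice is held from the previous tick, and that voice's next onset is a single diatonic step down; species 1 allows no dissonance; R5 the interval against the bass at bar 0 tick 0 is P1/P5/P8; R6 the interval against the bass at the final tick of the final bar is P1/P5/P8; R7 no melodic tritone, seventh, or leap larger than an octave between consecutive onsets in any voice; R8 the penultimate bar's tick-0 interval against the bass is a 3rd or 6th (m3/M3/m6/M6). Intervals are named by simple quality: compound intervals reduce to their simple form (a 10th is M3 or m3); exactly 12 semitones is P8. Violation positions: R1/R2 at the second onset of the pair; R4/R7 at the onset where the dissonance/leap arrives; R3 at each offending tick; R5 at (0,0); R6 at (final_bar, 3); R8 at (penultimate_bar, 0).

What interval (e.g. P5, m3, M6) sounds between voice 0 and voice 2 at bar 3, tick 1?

P8

voice 0=F3 voice 2=F4 -> P8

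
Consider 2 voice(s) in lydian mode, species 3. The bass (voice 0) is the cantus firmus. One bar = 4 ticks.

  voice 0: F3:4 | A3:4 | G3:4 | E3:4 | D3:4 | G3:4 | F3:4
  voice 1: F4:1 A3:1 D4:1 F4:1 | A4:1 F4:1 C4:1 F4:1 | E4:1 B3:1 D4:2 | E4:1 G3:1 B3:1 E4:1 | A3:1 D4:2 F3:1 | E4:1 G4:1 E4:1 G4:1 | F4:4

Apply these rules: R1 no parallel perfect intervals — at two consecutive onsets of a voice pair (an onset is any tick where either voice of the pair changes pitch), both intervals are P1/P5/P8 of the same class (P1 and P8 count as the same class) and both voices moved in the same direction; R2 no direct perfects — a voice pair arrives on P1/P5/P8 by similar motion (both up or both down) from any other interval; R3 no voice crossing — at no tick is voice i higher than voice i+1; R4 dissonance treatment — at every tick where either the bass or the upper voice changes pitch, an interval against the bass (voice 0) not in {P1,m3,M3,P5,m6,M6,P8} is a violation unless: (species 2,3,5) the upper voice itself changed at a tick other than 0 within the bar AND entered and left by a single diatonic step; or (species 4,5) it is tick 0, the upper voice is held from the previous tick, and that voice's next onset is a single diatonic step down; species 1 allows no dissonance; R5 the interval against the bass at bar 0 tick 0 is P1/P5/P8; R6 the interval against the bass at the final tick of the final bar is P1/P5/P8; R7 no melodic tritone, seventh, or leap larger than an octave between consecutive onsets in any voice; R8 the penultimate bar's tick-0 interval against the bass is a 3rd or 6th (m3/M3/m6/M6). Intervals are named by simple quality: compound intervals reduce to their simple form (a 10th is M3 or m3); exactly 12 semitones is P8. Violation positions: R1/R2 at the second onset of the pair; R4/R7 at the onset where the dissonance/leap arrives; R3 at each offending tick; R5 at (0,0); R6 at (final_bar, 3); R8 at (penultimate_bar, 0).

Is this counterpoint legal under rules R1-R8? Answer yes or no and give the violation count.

bar 0: v0=F3 v1=F4 (P8)
bar 1: v0=A3 v1=A4 (P8)
bar 2: v0=G3 v1=E4 (M6)
bar 3: v0=E3 v1=E4 (P8)
bar 4: v0=D3 v1=A3 (P5)
bar 5: v0=G3 v1=E4 (M6)
bar 6: v0=F3 v1=F4 (P8)
  R1 @ bar1.0: F3/F4 P8 -> A3/A4 P8 similar
  R2 @ bar4.0: E3/E4 P8 -> D3/A3 P5 similar
  R7 @ bar5.0: F3->E4 leap 11st
  R1 @ bar6.0: G3/G4 P8 -> F3/F4 P8 similar

No (4 violations)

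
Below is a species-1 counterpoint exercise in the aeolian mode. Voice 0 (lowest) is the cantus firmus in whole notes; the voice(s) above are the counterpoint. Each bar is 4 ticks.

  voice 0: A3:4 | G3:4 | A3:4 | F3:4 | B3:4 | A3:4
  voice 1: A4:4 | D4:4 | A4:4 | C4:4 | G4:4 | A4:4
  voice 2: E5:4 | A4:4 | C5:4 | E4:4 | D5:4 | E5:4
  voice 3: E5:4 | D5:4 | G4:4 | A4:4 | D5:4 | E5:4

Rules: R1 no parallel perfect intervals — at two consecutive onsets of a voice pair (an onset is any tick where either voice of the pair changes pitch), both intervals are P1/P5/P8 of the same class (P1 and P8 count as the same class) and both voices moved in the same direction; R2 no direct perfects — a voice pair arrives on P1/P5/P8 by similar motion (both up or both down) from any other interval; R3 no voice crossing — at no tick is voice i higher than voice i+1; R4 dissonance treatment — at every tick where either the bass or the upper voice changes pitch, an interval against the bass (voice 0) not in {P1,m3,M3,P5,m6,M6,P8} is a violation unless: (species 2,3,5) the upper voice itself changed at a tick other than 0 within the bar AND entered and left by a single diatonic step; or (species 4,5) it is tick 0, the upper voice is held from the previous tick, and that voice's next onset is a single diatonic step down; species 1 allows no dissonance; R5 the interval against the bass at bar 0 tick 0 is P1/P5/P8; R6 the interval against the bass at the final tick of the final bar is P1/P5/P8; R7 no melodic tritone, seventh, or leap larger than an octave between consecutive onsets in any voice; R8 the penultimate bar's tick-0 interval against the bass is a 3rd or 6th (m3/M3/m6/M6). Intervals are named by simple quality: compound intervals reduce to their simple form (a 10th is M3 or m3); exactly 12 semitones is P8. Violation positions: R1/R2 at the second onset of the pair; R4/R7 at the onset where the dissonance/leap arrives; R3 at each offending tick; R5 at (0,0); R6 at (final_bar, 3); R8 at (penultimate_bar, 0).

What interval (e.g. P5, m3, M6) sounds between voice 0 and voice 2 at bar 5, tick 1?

voice 0=A3 voice 2=E5 -> P5

P5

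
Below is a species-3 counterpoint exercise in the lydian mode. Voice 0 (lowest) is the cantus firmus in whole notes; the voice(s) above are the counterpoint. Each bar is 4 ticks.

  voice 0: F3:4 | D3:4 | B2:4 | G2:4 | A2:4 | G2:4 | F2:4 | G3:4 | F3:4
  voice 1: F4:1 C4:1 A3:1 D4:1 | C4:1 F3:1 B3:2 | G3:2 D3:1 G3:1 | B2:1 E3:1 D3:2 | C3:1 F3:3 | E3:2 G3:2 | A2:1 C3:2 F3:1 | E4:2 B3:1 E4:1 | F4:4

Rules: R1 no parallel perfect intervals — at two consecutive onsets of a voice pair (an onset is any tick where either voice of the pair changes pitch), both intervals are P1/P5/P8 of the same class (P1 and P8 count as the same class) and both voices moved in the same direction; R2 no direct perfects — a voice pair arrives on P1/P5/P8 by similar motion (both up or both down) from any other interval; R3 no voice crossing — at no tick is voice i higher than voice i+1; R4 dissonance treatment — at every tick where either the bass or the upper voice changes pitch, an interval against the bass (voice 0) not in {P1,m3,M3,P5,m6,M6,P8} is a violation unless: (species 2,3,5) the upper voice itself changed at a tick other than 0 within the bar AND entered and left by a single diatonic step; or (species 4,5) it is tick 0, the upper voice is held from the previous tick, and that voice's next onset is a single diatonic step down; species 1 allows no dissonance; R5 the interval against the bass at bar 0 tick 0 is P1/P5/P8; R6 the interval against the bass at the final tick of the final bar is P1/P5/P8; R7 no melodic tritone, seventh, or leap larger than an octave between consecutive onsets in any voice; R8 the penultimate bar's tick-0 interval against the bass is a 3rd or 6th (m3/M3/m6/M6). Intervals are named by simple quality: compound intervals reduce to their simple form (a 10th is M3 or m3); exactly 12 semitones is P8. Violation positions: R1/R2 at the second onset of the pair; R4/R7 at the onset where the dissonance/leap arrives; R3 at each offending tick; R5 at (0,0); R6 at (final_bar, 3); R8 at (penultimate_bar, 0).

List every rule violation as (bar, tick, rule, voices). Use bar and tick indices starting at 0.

bar 0: v0=F3 v1=F4 downbeat P8
bar 1: v0=D3 v1=C4 downbeat m7
bar 2: v0=B2 v1=G3 downbeat m6
bar 3: v0=G2 v1=B2 downbeat M3
bar 4: v0=A2 v1=C3 downbeat m3
bar 5: v0=G2 v1=E3 downbeat M6
bar 6: v0=F2 v1=A2 downbeat M3
bar 7: v0=G3 v1=E4 downbeat M6
bar 8: v0=F3 v1=F4 downbeat P8
  -> R4 @ bar 1 tick 0 v(0, 1): D3/C4 m7 untreated
  -> R7 @ bar 1 tick 2 v(1,): F3->B3 leap 6st
  -> R7 @ bar 6 tick 0 v(1,): G3->A2 leap 10st
  -> R7 @ bar 7 tick 0 v(0,): F2->G3 leap 14st
  -> R7 @ bar 7 tick 0 v(1,): F3->E4 leap 11st

(1, 0, R4, (0, 1))
(1, 2, R7, (1,))
(6, 0, R7, (1,))
(7, 0, R7, (0,))
(7, 0, R7, (1,))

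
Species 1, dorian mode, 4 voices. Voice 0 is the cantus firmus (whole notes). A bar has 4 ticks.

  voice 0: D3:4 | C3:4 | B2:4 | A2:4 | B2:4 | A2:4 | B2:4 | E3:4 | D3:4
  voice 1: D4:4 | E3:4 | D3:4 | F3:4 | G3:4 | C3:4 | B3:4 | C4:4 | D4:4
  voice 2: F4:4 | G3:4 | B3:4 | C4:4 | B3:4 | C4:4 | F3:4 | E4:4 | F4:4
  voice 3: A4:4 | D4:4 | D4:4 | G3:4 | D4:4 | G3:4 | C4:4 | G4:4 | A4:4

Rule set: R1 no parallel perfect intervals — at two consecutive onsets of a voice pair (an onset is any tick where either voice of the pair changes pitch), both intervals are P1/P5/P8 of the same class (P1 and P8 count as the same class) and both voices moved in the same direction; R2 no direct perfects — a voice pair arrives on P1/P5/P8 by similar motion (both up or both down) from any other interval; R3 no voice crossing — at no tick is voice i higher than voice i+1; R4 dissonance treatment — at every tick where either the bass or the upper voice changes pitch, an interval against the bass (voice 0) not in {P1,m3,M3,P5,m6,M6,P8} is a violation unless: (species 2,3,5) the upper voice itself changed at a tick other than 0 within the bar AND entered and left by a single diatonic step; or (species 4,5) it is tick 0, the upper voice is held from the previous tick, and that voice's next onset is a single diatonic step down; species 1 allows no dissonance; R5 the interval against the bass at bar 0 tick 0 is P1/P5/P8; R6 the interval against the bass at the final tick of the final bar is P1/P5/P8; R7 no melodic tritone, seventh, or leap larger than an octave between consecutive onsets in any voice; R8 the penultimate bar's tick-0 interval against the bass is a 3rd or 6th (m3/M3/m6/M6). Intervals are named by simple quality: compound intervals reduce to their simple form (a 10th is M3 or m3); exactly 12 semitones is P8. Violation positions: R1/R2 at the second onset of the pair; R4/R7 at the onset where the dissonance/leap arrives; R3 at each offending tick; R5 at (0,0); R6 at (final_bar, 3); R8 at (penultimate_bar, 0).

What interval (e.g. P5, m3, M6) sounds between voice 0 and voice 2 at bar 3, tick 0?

m3

voice 0=A2 voice 2=C4 -> m3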